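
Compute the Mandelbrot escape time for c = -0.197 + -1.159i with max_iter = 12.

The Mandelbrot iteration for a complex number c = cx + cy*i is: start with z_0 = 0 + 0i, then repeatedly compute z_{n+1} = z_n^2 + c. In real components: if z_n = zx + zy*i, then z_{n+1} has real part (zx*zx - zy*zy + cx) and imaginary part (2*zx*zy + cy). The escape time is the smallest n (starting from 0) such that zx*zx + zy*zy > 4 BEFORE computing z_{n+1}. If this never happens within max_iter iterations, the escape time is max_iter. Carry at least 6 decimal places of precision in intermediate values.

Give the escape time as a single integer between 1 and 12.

z_0 = 0 + 0i, c = -0.1970 + -1.1590i
Iter 1: z = -0.1970 + -1.1590i, |z|^2 = 1.3821
Iter 2: z = -1.5015 + -0.7024i, |z|^2 = 2.7477
Iter 3: z = 1.5641 + 0.9501i, |z|^2 = 3.3492
Iter 4: z = 1.3467 + 1.8132i, |z|^2 = 5.1014
Escaped at iteration 4

Answer: 4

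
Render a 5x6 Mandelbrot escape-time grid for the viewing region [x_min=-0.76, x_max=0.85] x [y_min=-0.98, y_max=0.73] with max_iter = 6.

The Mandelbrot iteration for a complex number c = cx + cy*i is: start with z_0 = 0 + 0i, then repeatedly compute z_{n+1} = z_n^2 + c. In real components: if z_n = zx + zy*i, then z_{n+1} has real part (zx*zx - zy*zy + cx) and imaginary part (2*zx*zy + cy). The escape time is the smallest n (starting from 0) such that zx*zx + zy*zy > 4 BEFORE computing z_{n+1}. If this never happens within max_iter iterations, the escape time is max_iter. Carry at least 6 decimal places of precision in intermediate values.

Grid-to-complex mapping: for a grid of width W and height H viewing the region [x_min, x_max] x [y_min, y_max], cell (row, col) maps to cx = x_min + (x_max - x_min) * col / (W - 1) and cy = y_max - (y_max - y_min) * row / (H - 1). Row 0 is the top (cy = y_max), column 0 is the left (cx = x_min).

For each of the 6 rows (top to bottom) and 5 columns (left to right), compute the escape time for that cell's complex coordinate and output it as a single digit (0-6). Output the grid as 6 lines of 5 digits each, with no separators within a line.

(row=0, col=0): c = -0.7600 + 0.7300i → escape time 4
(row=0, col=1): c = -0.3575 + 0.7300i → escape time 6
(row=0, col=2): c = 0.0450 + 0.7300i → escape time 6
(row=0, col=3): c = 0.4475 + 0.7300i → escape time 4
(row=0, col=4): c = 0.8500 + 0.7300i → escape time 2
(row=1, col=0): c = -0.7600 + 0.3880i → escape time 6
(row=1, col=1): c = -0.3575 + 0.3880i → escape time 6
(row=1, col=2): c = 0.0450 + 0.3880i → escape time 6
(row=1, col=3): c = 0.4475 + 0.3880i → escape time 6
(row=1, col=4): c = 0.8500 + 0.3880i → escape time 3
(row=2, col=0): c = -0.7600 + 0.0460i → escape time 6
(row=2, col=1): c = -0.3575 + 0.0460i → escape time 6
(row=2, col=2): c = 0.0450 + 0.0460i → escape time 6
(row=2, col=3): c = 0.4475 + 0.0460i → escape time 6
(row=2, col=4): c = 0.8500 + 0.0460i → escape time 3
(row=3, col=0): c = -0.7600 + -0.2960i → escape time 6
(row=3, col=1): c = -0.3575 + -0.2960i → escape time 6
(row=3, col=2): c = 0.0450 + -0.2960i → escape time 6
(row=3, col=3): c = 0.4475 + -0.2960i → escape time 6
(row=3, col=4): c = 0.8500 + -0.2960i → escape time 3
(row=4, col=0): c = -0.7600 + -0.6380i → escape time 5
(row=4, col=1): c = -0.3575 + -0.6380i → escape time 6
(row=4, col=2): c = 0.0450 + -0.6380i → escape time 6
(row=4, col=3): c = 0.4475 + -0.6380i → escape time 5
(row=4, col=4): c = 0.8500 + -0.6380i → escape time 2
(row=5, col=0): c = -0.7600 + -0.9800i → escape time 3
(row=5, col=1): c = -0.3575 + -0.9800i → escape time 5
(row=5, col=2): c = 0.0450 + -0.9800i → escape time 5
(row=5, col=3): c = 0.4475 + -0.9800i → escape time 3
(row=5, col=4): c = 0.8500 + -0.9800i → escape time 2

Answer: 46642
66663
66663
66663
56652
35532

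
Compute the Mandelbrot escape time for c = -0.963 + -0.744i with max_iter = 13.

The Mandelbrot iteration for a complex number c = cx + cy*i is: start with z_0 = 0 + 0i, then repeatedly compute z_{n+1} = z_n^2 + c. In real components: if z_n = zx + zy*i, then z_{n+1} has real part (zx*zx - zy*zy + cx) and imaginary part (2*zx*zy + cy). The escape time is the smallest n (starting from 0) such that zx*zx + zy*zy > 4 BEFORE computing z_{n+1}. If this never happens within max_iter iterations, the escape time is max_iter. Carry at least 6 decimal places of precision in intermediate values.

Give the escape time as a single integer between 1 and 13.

Answer: 4

Derivation:
z_0 = 0 + 0i, c = -0.9630 + -0.7440i
Iter 1: z = -0.9630 + -0.7440i, |z|^2 = 1.4809
Iter 2: z = -0.5892 + 0.6889i, |z|^2 = 0.8218
Iter 3: z = -1.0905 + -1.5558i, |z|^2 = 3.6098
Iter 4: z = -2.1943 + 2.6493i, |z|^2 = 11.8336
Escaped at iteration 4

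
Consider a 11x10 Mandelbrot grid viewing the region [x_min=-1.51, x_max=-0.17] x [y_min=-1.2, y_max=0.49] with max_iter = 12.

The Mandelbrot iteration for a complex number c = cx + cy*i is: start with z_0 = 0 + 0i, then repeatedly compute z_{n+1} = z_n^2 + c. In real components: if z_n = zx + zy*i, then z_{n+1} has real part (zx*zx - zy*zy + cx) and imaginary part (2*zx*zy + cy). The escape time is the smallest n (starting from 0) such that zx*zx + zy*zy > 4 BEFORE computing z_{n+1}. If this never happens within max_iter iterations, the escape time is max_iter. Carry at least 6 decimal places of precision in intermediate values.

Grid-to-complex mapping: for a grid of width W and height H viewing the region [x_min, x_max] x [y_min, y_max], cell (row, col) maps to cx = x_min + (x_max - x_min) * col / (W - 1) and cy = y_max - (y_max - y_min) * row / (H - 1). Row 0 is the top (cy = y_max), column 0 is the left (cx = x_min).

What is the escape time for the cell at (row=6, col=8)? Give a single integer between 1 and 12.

z_0 = 0 + 0i, c = -0.4380 + -0.6367i
Iter 1: z = -0.4380 + -0.6367i, |z|^2 = 0.5972
Iter 2: z = -0.6515 + -0.0789i, |z|^2 = 0.4307
Iter 3: z = -0.0198 + -0.5338i, |z|^2 = 0.2853
Iter 4: z = -0.7226 + -0.6155i, |z|^2 = 0.9010
Iter 5: z = -0.2948 + 0.2529i, |z|^2 = 0.1509
Iter 6: z = -0.4150 + -0.7858i, |z|^2 = 0.7897
Iter 7: z = -0.8832 + 0.0156i, |z|^2 = 0.7803
Iter 8: z = 0.3418 + -0.6641i, |z|^2 = 0.5579
Iter 9: z = -0.7623 + -1.0906i, |z|^2 = 1.7706
Iter 10: z = -1.0465 + 1.0261i, |z|^2 = 2.1479
Iter 11: z = -0.3957 + -2.7841i, |z|^2 = 7.9078
Escaped at iteration 11

Answer: 11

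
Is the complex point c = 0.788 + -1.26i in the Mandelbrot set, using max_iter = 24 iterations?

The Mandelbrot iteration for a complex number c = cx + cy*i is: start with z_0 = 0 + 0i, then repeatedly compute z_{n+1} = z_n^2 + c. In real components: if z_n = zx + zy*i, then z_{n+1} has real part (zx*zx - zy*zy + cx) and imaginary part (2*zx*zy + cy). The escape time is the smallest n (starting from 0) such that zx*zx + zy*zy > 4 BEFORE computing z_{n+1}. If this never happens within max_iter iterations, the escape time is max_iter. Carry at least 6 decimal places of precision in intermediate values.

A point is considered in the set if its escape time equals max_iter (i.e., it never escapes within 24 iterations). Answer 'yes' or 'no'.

Answer: no

Derivation:
z_0 = 0 + 0i, c = 0.7880 + -1.2600i
Iter 1: z = 0.7880 + -1.2600i, |z|^2 = 2.2085
Iter 2: z = -0.1787 + -3.2458i, |z|^2 = 10.5669
Escaped at iteration 2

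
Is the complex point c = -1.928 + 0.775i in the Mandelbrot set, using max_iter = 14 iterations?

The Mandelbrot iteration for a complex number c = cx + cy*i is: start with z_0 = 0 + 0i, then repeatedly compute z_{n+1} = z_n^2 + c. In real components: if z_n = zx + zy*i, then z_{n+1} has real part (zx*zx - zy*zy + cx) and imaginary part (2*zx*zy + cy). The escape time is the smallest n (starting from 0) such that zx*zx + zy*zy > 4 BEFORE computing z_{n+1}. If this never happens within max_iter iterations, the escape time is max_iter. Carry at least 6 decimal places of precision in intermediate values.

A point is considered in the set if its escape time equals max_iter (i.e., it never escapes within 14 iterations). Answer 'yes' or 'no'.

z_0 = 0 + 0i, c = -1.9280 + 0.7750i
Iter 1: z = -1.9280 + 0.7750i, |z|^2 = 4.3178
Escaped at iteration 1

Answer: no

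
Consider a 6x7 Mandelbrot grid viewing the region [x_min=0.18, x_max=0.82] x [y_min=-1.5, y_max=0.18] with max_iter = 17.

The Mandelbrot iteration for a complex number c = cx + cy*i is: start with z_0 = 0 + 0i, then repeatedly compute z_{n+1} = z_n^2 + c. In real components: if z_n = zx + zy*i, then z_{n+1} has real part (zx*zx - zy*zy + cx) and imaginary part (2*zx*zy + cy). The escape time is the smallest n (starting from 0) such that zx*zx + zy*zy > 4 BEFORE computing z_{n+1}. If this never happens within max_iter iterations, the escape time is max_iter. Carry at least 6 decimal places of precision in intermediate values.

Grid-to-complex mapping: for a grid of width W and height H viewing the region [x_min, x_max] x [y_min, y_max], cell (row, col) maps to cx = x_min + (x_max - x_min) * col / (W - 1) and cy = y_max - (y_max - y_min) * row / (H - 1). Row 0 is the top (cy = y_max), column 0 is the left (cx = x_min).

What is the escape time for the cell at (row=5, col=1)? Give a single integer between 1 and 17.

Answer: 2

Derivation:
z_0 = 0 + 0i, c = 0.3080 + -1.2200i
Iter 1: z = 0.3080 + -1.2200i, |z|^2 = 1.5833
Iter 2: z = -1.0855 + -1.9715i, |z|^2 = 5.0653
Escaped at iteration 2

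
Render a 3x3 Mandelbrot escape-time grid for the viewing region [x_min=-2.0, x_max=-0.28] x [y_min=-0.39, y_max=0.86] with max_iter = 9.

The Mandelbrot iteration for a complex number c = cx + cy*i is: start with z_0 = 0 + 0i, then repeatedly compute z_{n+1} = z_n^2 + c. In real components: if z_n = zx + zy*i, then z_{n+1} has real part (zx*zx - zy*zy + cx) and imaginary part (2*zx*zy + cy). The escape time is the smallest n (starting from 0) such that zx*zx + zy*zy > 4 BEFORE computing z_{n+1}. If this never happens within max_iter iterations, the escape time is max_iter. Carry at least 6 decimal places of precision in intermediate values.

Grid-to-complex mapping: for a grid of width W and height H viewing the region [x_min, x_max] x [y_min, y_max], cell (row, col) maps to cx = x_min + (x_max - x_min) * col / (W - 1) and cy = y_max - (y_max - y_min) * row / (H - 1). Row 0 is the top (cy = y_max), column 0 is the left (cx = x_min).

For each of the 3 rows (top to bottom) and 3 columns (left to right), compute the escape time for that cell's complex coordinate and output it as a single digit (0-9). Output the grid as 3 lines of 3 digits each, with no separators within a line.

Answer: 139
199
179

Derivation:
(row=0, col=0): c = -2.0000 + 0.8600i → escape time 1
(row=0, col=1): c = -1.1400 + 0.8600i → escape time 3
(row=0, col=2): c = -0.2800 + 0.8600i → escape time 9
(row=1, col=0): c = -2.0000 + 0.2350i → escape time 1
(row=1, col=1): c = -1.1400 + 0.2350i → escape time 9
(row=1, col=2): c = -0.2800 + 0.2350i → escape time 9
(row=2, col=0): c = -2.0000 + -0.3900i → escape time 1
(row=2, col=1): c = -1.1400 + -0.3900i → escape time 7
(row=2, col=2): c = -0.2800 + -0.3900i → escape time 9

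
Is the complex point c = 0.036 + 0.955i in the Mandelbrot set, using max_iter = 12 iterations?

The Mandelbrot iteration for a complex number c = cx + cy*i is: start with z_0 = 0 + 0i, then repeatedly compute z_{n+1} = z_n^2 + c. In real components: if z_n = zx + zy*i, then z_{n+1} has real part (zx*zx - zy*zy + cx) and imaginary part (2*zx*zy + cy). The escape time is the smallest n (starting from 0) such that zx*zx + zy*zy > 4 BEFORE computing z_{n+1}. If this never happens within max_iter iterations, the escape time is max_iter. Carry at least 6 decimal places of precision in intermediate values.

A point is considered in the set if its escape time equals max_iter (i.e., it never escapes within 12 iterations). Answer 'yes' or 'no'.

Answer: no

Derivation:
z_0 = 0 + 0i, c = 0.0360 + 0.9550i
Iter 1: z = 0.0360 + 0.9550i, |z|^2 = 0.9133
Iter 2: z = -0.8747 + 1.0238i, |z|^2 = 1.8132
Iter 3: z = -0.2469 + -0.8360i, |z|^2 = 0.7599
Iter 4: z = -0.6020 + 1.3679i, |z|^2 = 2.2335
Iter 5: z = -1.4728 + -0.6918i, |z|^2 = 2.6476
Iter 6: z = 1.7264 + 2.9928i, |z|^2 = 11.9371
Escaped at iteration 6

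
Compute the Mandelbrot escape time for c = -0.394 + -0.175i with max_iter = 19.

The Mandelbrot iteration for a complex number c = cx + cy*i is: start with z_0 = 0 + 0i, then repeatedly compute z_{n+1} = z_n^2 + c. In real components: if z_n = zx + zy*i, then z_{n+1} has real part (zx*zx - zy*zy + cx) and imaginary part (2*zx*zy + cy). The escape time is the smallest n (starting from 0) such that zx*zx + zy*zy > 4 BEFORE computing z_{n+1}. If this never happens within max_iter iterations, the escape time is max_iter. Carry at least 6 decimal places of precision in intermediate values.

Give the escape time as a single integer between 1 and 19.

Answer: 19

Derivation:
z_0 = 0 + 0i, c = -0.3940 + -0.1750i
Iter 1: z = -0.3940 + -0.1750i, |z|^2 = 0.1859
Iter 2: z = -0.2694 + -0.0371i, |z|^2 = 0.0739
Iter 3: z = -0.3228 + -0.1550i, |z|^2 = 0.1282
Iter 4: z = -0.3138 + -0.0749i, |z|^2 = 0.1041
Iter 5: z = -0.3011 + -0.1280i, |z|^2 = 0.1071
Iter 6: z = -0.3197 + -0.0979i, |z|^2 = 0.1118
Iter 7: z = -0.3014 + -0.1124i, |z|^2 = 0.1035
Iter 8: z = -0.3158 + -0.1073i, |z|^2 = 0.1112
Iter 9: z = -0.3058 + -0.1073i, |z|^2 = 0.1050
Iter 10: z = -0.3120 + -0.1094i, |z|^2 = 0.1093
Iter 11: z = -0.3086 + -0.1067i, |z|^2 = 0.1066
Iter 12: z = -0.3101 + -0.1091i, |z|^2 = 0.1081
Iter 13: z = -0.3097 + -0.1073i, |z|^2 = 0.1074
Iter 14: z = -0.3096 + -0.1085i, |z|^2 = 0.1076
Iter 15: z = -0.3099 + -0.1078i, |z|^2 = 0.1077
Iter 16: z = -0.3096 + -0.1082i, |z|^2 = 0.1075
Iter 17: z = -0.3099 + -0.1080i, |z|^2 = 0.1077
Iter 18: z = -0.3096 + -0.1081i, |z|^2 = 0.1076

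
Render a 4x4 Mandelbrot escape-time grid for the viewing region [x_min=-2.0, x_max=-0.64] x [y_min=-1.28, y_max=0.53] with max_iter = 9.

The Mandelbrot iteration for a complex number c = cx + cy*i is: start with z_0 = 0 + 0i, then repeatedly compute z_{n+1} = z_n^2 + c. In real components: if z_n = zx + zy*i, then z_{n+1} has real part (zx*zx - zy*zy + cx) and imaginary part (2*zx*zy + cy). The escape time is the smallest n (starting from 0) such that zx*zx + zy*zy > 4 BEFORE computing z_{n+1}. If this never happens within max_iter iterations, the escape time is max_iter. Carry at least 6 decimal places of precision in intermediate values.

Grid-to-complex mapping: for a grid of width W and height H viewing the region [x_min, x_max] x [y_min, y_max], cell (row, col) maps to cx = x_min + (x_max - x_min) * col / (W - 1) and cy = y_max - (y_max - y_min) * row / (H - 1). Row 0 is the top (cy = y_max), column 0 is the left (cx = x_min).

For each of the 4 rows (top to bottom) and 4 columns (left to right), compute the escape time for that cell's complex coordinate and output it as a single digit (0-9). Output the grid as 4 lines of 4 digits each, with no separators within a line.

Answer: 1359
1799
1338
1123

Derivation:
(row=0, col=0): c = -2.0000 + 0.5300i → escape time 1
(row=0, col=1): c = -1.5467 + 0.5300i → escape time 3
(row=0, col=2): c = -1.0933 + 0.5300i → escape time 5
(row=0, col=3): c = -0.6400 + 0.5300i → escape time 9
(row=1, col=0): c = -2.0000 + -0.0733i → escape time 1
(row=1, col=1): c = -1.5467 + -0.0733i → escape time 7
(row=1, col=2): c = -1.0933 + -0.0733i → escape time 9
(row=1, col=3): c = -0.6400 + -0.0733i → escape time 9
(row=2, col=0): c = -2.0000 + -0.6767i → escape time 1
(row=2, col=1): c = -1.5467 + -0.6767i → escape time 3
(row=2, col=2): c = -1.0933 + -0.6767i → escape time 3
(row=2, col=3): c = -0.6400 + -0.6767i → escape time 8
(row=3, col=0): c = -2.0000 + -1.2800i → escape time 1
(row=3, col=1): c = -1.5467 + -1.2800i → escape time 1
(row=3, col=2): c = -1.0933 + -1.2800i → escape time 2
(row=3, col=3): c = -0.6400 + -1.2800i → escape time 3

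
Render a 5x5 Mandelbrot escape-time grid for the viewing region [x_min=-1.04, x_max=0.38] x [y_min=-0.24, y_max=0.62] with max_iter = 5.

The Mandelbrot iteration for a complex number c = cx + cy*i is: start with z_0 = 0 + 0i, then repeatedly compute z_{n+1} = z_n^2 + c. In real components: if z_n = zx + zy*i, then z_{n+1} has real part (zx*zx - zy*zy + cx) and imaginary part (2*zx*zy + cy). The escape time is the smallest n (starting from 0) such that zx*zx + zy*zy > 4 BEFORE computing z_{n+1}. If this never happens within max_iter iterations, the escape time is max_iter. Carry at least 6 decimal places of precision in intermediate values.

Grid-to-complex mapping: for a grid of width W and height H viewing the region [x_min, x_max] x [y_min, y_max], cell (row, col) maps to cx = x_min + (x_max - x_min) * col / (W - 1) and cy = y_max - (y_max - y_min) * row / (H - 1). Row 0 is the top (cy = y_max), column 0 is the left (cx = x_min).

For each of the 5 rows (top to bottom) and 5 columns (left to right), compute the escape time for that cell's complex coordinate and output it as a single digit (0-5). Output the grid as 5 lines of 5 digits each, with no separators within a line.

Answer: 45555
55555
55555
55555
55555

Derivation:
(row=0, col=0): c = -1.0400 + 0.6200i → escape time 4
(row=0, col=1): c = -0.6850 + 0.6200i → escape time 5
(row=0, col=2): c = -0.3300 + 0.6200i → escape time 5
(row=0, col=3): c = 0.0250 + 0.6200i → escape time 5
(row=0, col=4): c = 0.3800 + 0.6200i → escape time 5
(row=1, col=0): c = -1.0400 + 0.4050i → escape time 5
(row=1, col=1): c = -0.6850 + 0.4050i → escape time 5
(row=1, col=2): c = -0.3300 + 0.4050i → escape time 5
(row=1, col=3): c = 0.0250 + 0.4050i → escape time 5
(row=1, col=4): c = 0.3800 + 0.4050i → escape time 5
(row=2, col=0): c = -1.0400 + 0.1900i → escape time 5
(row=2, col=1): c = -0.6850 + 0.1900i → escape time 5
(row=2, col=2): c = -0.3300 + 0.1900i → escape time 5
(row=2, col=3): c = 0.0250 + 0.1900i → escape time 5
(row=2, col=4): c = 0.3800 + 0.1900i → escape time 5
(row=3, col=0): c = -1.0400 + -0.0250i → escape time 5
(row=3, col=1): c = -0.6850 + -0.0250i → escape time 5
(row=3, col=2): c = -0.3300 + -0.0250i → escape time 5
(row=3, col=3): c = 0.0250 + -0.0250i → escape time 5
(row=3, col=4): c = 0.3800 + -0.0250i → escape time 5
(row=4, col=0): c = -1.0400 + -0.2400i → escape time 5
(row=4, col=1): c = -0.6850 + -0.2400i → escape time 5
(row=4, col=2): c = -0.3300 + -0.2400i → escape time 5
(row=4, col=3): c = 0.0250 + -0.2400i → escape time 5
(row=4, col=4): c = 0.3800 + -0.2400i → escape time 5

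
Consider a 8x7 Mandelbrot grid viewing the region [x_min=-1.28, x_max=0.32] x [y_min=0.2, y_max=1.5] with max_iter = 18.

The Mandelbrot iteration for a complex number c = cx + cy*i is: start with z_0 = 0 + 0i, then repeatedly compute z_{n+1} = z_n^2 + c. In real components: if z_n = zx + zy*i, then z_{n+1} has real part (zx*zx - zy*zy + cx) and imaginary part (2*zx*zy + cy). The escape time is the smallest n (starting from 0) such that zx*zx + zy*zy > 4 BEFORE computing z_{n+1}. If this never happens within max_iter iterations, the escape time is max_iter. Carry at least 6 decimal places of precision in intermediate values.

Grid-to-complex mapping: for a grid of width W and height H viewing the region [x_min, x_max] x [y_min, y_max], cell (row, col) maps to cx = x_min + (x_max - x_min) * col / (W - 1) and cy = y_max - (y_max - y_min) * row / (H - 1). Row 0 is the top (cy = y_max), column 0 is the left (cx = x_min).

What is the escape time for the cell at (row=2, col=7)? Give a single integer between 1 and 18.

z_0 = 0 + 0i, c = 0.3200 + 1.0667i
Iter 1: z = 0.3200 + 1.0667i, |z|^2 = 1.2402
Iter 2: z = -0.7154 + 1.7493i, |z|^2 = 3.5719
Iter 3: z = -2.2284 + -1.4362i, |z|^2 = 7.0284
Escaped at iteration 3

Answer: 3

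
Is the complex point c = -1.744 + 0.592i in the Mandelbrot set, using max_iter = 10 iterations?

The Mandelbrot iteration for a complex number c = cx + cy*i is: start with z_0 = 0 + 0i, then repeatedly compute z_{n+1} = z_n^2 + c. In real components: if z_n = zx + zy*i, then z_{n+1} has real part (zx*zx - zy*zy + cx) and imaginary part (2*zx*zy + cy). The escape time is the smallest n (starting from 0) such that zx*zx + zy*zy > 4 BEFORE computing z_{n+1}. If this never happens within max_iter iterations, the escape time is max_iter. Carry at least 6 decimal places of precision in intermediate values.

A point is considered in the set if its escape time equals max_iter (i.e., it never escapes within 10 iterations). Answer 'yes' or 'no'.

z_0 = 0 + 0i, c = -1.7440 + 0.5920i
Iter 1: z = -1.7440 + 0.5920i, |z|^2 = 3.3920
Iter 2: z = 0.9471 + -1.4729i, |z|^2 = 3.0664
Iter 3: z = -3.0165 + -2.1979i, |z|^2 = 13.9298
Escaped at iteration 3

Answer: no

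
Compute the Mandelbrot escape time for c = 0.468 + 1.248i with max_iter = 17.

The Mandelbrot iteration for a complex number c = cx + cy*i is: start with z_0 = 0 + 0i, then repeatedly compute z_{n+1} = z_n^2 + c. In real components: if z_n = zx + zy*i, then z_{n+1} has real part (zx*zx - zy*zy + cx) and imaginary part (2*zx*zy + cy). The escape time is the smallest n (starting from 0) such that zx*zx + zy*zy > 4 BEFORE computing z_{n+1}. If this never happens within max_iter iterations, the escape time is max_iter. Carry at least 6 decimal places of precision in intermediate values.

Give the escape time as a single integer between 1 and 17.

z_0 = 0 + 0i, c = 0.4680 + 1.2480i
Iter 1: z = 0.4680 + 1.2480i, |z|^2 = 1.7765
Iter 2: z = -0.8705 + 2.4161i, |z|^2 = 6.5954
Escaped at iteration 2

Answer: 2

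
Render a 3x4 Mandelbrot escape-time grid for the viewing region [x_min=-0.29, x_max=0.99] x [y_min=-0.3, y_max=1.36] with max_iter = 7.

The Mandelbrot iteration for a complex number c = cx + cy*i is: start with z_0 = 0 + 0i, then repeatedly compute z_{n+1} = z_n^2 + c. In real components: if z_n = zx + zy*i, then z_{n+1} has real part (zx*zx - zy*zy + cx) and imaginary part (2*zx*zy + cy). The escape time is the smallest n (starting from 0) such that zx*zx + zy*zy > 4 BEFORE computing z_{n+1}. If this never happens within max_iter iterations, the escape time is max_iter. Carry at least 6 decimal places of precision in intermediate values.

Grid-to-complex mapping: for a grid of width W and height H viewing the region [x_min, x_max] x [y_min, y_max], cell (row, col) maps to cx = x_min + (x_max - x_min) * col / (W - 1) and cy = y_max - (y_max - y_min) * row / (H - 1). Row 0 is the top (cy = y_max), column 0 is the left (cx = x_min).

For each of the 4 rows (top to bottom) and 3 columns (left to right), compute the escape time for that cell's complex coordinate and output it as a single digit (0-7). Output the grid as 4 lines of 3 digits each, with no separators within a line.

Answer: 222
742
772
772

Derivation:
(row=0, col=0): c = -0.2900 + 1.3600i → escape time 2
(row=0, col=1): c = 0.3500 + 1.3600i → escape time 2
(row=0, col=2): c = 0.9900 + 1.3600i → escape time 2
(row=1, col=0): c = -0.2900 + 0.8067i → escape time 7
(row=1, col=1): c = 0.3500 + 0.8067i → escape time 4
(row=1, col=2): c = 0.9900 + 0.8067i → escape time 2
(row=2, col=0): c = -0.2900 + 0.2533i → escape time 7
(row=2, col=1): c = 0.3500 + 0.2533i → escape time 7
(row=2, col=2): c = 0.9900 + 0.2533i → escape time 2
(row=3, col=0): c = -0.2900 + -0.3000i → escape time 7
(row=3, col=1): c = 0.3500 + -0.3000i → escape time 7
(row=3, col=2): c = 0.9900 + -0.3000i → escape time 2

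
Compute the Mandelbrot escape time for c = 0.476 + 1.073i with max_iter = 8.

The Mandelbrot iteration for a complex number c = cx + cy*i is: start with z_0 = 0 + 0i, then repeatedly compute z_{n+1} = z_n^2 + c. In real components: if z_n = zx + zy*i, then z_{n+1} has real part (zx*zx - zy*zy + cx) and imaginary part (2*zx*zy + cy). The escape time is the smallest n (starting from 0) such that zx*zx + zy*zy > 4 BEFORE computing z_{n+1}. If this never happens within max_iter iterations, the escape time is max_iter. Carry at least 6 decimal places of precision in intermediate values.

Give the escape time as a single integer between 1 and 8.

Answer: 2

Derivation:
z_0 = 0 + 0i, c = 0.4760 + 1.0730i
Iter 1: z = 0.4760 + 1.0730i, |z|^2 = 1.3779
Iter 2: z = -0.4488 + 2.0945i, |z|^2 = 4.5883
Escaped at iteration 2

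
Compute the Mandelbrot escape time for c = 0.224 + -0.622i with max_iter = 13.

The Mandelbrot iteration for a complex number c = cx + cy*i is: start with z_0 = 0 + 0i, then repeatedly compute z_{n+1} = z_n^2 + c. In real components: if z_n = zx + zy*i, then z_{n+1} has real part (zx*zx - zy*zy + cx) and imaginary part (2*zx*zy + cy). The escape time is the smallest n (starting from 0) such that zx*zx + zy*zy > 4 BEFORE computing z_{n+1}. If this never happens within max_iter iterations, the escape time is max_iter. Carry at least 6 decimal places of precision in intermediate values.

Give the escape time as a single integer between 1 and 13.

z_0 = 0 + 0i, c = 0.2240 + -0.6220i
Iter 1: z = 0.2240 + -0.6220i, |z|^2 = 0.4371
Iter 2: z = -0.1127 + -0.9007i, |z|^2 = 0.8239
Iter 3: z = -0.5745 + -0.4190i, |z|^2 = 0.5056
Iter 4: z = 0.3785 + -0.1406i, |z|^2 = 0.1630
Iter 5: z = 0.3475 + -0.7284i, |z|^2 = 0.6514
Iter 6: z = -0.1859 + -1.1282i, |z|^2 = 1.3075
Iter 7: z = -1.0144 + -0.2026i, |z|^2 = 1.0699
Iter 8: z = 1.2119 + -0.2111i, |z|^2 = 1.5132
Iter 9: z = 1.6481 + -1.1336i, |z|^2 = 4.0013
Escaped at iteration 9

Answer: 9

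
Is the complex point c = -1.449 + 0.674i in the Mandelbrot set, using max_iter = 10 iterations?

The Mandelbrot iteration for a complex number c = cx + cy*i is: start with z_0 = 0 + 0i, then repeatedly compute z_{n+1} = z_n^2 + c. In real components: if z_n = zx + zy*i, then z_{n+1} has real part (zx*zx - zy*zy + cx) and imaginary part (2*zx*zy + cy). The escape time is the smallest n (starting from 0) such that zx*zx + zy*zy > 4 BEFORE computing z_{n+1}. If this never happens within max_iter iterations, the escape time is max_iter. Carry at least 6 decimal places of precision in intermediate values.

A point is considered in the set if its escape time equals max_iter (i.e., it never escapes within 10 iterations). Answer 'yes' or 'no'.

z_0 = 0 + 0i, c = -1.4490 + 0.6740i
Iter 1: z = -1.4490 + 0.6740i, |z|^2 = 2.5539
Iter 2: z = 0.1963 + -1.2793i, |z|^2 = 1.6750
Iter 3: z = -3.0469 + 0.1717i, |z|^2 = 9.3133
Escaped at iteration 3

Answer: no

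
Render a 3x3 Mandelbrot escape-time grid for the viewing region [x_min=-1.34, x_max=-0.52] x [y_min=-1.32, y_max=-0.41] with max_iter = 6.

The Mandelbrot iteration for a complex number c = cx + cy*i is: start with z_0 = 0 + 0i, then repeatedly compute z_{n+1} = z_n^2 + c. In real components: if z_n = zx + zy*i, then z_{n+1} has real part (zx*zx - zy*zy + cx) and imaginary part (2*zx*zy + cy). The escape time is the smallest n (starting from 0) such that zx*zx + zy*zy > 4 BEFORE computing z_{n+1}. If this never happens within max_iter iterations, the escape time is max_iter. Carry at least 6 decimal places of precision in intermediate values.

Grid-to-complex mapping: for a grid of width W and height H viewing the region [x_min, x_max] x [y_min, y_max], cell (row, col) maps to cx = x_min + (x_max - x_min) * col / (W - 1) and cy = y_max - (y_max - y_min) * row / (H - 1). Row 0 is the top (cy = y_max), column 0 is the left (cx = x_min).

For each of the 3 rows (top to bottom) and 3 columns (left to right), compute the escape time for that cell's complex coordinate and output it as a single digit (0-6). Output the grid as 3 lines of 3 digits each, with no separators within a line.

(row=0, col=0): c = -1.3400 + -0.4100i → escape time 5
(row=0, col=1): c = -0.9300 + -0.4100i → escape time 6
(row=0, col=2): c = -0.5200 + -0.4100i → escape time 6
(row=1, col=0): c = -1.3400 + -0.8650i → escape time 3
(row=1, col=1): c = -0.9300 + -0.8650i → escape time 3
(row=1, col=2): c = -0.5200 + -0.8650i → escape time 4
(row=2, col=0): c = -1.3400 + -1.3200i → escape time 2
(row=2, col=1): c = -0.9300 + -1.3200i → escape time 2
(row=2, col=2): c = -0.5200 + -1.3200i → escape time 3

Answer: 566
334
223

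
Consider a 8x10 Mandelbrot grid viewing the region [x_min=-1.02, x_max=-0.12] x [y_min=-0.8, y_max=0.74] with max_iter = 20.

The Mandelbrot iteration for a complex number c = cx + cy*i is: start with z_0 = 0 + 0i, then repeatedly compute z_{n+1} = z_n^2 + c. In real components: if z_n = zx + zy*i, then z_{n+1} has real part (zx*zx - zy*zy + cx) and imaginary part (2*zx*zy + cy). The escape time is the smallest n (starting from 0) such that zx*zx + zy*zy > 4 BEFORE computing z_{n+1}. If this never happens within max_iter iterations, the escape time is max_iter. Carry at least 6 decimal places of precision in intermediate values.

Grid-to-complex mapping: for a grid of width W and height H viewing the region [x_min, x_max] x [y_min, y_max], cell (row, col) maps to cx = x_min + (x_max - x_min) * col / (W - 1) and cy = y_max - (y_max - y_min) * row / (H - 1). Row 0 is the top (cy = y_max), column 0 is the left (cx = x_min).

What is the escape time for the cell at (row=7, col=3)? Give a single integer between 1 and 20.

Answer: 20

Derivation:
z_0 = 0 + 0i, c = -0.6343 + -0.4578i
Iter 1: z = -0.6343 + -0.4578i, |z|^2 = 0.6119
Iter 2: z = -0.4415 + 0.1229i, |z|^2 = 0.2101
Iter 3: z = -0.4545 + -0.5663i, |z|^2 = 0.5273
Iter 4: z = -0.7485 + 0.0570i, |z|^2 = 0.5635
Iter 5: z = -0.0773 + -0.5431i, |z|^2 = 0.3009
Iter 6: z = -0.9232 + -0.3738i, |z|^2 = 0.9921
Iter 7: z = 0.0783 + 0.2325i, |z|^2 = 0.0602
Iter 8: z = -0.6822 + -0.4213i, |z|^2 = 0.6430
Iter 9: z = -0.3464 + 0.1171i, |z|^2 = 0.1337
Iter 10: z = -0.5280 + -0.5389i, |z|^2 = 0.5692
Iter 11: z = -0.6459 + 0.1113i, |z|^2 = 0.4296
Iter 12: z = -0.2295 + -0.6016i, |z|^2 = 0.4146
Iter 13: z = -0.9436 + -0.1817i, |z|^2 = 0.9233
Iter 14: z = 0.2230 + -0.1149i, |z|^2 = 0.0629
Iter 15: z = -0.5978 + -0.5090i, |z|^2 = 0.6164
Iter 16: z = -0.5361 + 0.1508i, |z|^2 = 0.3101
Iter 17: z = -0.3696 + -0.6194i, |z|^2 = 0.5203
Iter 18: z = -0.8814 + 0.0001i, |z|^2 = 0.7768
Iter 19: z = 0.1425 + -0.4580i, |z|^2 = 0.2301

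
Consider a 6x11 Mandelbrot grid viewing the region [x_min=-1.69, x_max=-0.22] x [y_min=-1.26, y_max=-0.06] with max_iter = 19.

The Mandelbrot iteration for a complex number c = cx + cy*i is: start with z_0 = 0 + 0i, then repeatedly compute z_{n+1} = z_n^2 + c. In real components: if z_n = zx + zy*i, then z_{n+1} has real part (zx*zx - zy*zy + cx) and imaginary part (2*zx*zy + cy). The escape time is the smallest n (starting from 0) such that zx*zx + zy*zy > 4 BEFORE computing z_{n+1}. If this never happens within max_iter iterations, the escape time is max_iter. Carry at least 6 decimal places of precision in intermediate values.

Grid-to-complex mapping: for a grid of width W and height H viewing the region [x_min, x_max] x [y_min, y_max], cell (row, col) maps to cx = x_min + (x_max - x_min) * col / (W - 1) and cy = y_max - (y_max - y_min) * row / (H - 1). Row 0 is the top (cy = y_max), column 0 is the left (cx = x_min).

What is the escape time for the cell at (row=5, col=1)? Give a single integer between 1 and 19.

Answer: 3

Derivation:
z_0 = 0 + 0i, c = -1.3960 + -0.6600i
Iter 1: z = -1.3960 + -0.6600i, |z|^2 = 2.3844
Iter 2: z = 0.1172 + 1.1827i, |z|^2 = 1.4126
Iter 3: z = -2.7811 + -0.3827i, |z|^2 = 7.8809
Escaped at iteration 3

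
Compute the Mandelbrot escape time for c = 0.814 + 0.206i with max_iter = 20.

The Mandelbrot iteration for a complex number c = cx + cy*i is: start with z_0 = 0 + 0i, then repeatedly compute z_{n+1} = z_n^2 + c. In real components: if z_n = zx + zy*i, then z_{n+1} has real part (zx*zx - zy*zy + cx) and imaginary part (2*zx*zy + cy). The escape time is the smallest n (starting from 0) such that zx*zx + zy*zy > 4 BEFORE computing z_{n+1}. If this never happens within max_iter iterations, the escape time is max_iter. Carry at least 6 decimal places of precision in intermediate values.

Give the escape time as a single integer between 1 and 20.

z_0 = 0 + 0i, c = 0.8140 + 0.2060i
Iter 1: z = 0.8140 + 0.2060i, |z|^2 = 0.7050
Iter 2: z = 1.4342 + 0.5414i, |z|^2 = 2.3499
Iter 3: z = 2.5777 + 1.7588i, |z|^2 = 9.7382
Escaped at iteration 3

Answer: 3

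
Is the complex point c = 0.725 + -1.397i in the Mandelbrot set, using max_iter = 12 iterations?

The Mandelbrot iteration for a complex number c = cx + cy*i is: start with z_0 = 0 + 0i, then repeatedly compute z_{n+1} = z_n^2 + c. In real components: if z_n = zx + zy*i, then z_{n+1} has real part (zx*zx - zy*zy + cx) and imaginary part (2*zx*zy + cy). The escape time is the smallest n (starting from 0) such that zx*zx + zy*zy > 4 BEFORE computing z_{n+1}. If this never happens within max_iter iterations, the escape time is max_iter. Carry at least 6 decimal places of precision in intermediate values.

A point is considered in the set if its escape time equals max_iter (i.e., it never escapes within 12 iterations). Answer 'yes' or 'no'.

z_0 = 0 + 0i, c = 0.7250 + -1.3970i
Iter 1: z = 0.7250 + -1.3970i, |z|^2 = 2.4772
Iter 2: z = -0.7010 + -3.4226i, |z|^2 = 12.2059
Escaped at iteration 2

Answer: no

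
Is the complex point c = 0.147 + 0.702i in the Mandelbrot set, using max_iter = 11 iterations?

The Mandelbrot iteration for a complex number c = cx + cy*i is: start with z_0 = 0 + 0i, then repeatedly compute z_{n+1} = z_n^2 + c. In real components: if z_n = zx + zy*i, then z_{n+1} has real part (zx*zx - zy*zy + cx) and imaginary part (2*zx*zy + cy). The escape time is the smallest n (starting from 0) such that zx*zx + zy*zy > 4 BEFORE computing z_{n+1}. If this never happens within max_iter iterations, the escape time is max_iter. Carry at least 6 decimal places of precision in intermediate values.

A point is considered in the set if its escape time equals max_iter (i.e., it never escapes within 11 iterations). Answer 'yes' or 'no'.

z_0 = 0 + 0i, c = 0.1470 + 0.7020i
Iter 1: z = 0.1470 + 0.7020i, |z|^2 = 0.5144
Iter 2: z = -0.3242 + 0.9084i, |z|^2 = 0.9303
Iter 3: z = -0.5731 + 0.1130i, |z|^2 = 0.3412
Iter 4: z = 0.4626 + 0.5725i, |z|^2 = 0.5418
Iter 5: z = 0.0333 + 1.2317i, |z|^2 = 1.5182
Iter 6: z = -1.3690 + 0.7840i, |z|^2 = 2.4888
Iter 7: z = 1.4063 + -1.4446i, |z|^2 = 4.0647
Escaped at iteration 7

Answer: no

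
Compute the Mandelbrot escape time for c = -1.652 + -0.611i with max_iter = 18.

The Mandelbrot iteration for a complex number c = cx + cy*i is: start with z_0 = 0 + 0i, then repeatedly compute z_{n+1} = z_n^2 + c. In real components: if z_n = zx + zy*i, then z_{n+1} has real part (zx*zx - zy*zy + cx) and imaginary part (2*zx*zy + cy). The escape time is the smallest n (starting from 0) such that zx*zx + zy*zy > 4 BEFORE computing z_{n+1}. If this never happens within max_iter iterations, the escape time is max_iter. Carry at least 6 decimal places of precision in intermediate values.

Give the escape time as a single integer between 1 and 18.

z_0 = 0 + 0i, c = -1.6520 + -0.6110i
Iter 1: z = -1.6520 + -0.6110i, |z|^2 = 3.1024
Iter 2: z = 0.7038 + 1.4077i, |z|^2 = 2.4771
Iter 3: z = -3.1384 + 1.3705i, |z|^2 = 11.7280
Escaped at iteration 3

Answer: 3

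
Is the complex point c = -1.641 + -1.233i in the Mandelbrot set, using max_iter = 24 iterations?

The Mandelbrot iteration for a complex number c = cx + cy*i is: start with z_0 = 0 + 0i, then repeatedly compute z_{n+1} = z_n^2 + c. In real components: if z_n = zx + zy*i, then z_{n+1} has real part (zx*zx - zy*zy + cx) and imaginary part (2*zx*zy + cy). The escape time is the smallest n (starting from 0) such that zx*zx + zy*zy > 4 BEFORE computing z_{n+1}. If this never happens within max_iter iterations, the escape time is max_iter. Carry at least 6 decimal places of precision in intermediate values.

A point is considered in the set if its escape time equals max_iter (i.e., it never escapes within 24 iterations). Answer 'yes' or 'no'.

Answer: no

Derivation:
z_0 = 0 + 0i, c = -1.6410 + -1.2330i
Iter 1: z = -1.6410 + -1.2330i, |z|^2 = 4.2132
Escaped at iteration 1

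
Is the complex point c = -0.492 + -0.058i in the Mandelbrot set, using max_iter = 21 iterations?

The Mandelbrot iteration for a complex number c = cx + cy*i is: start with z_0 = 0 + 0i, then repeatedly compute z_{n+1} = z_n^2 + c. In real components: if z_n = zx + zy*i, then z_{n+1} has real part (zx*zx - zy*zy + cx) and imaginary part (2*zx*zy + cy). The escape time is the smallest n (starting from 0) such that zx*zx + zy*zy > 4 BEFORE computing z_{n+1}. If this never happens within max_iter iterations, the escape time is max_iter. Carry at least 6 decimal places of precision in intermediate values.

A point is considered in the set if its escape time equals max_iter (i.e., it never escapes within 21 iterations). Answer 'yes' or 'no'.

Answer: yes

Derivation:
z_0 = 0 + 0i, c = -0.4920 + -0.0580i
Iter 1: z = -0.4920 + -0.0580i, |z|^2 = 0.2454
Iter 2: z = -0.2533 + -0.0009i, |z|^2 = 0.0642
Iter 3: z = -0.4278 + -0.0575i, |z|^2 = 0.1864
Iter 4: z = -0.3123 + -0.0088i, |z|^2 = 0.0976
Iter 5: z = -0.3946 + -0.0525i, |z|^2 = 0.1584
Iter 6: z = -0.3391 + -0.0166i, |z|^2 = 0.1152
Iter 7: z = -0.3773 + -0.0468i, |z|^2 = 0.1445
Iter 8: z = -0.3518 + -0.0227i, |z|^2 = 0.1243
Iter 9: z = -0.3687 + -0.0420i, |z|^2 = 0.1377
Iter 10: z = -0.3578 + -0.0270i, |z|^2 = 0.1288
Iter 11: z = -0.3647 + -0.0387i, |z|^2 = 0.1345
Iter 12: z = -0.3605 + -0.0298i, |z|^2 = 0.1308
Iter 13: z = -0.3629 + -0.0365i, |z|^2 = 0.1331
Iter 14: z = -0.3616 + -0.0315i, |z|^2 = 0.1318
Iter 15: z = -0.3622 + -0.0352i, |z|^2 = 0.1325
Iter 16: z = -0.3620 + -0.0325i, |z|^2 = 0.1321
Iter 17: z = -0.3620 + -0.0345i, |z|^2 = 0.1322
Iter 18: z = -0.3622 + -0.0330i, |z|^2 = 0.1322
Iter 19: z = -0.3619 + -0.0341i, |z|^2 = 0.1322
Iter 20: z = -0.3622 + -0.0333i, |z|^2 = 0.1323
Did not escape in 21 iterations → in set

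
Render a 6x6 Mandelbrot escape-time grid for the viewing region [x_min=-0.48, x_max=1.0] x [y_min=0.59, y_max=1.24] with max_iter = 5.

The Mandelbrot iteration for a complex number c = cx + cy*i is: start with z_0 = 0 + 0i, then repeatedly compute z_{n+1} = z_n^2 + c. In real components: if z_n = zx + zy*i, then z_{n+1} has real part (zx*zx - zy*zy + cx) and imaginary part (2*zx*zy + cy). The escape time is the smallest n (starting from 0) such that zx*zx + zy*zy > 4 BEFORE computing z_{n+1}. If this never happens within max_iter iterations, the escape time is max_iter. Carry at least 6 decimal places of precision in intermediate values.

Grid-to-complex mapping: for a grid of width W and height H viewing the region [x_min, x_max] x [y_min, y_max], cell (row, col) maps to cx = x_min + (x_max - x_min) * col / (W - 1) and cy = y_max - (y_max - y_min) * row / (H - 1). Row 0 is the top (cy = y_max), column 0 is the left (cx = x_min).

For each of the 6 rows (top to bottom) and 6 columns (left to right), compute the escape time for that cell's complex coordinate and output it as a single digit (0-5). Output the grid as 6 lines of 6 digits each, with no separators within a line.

(row=0, col=0): c = -0.4800 + 1.2400i → escape time 3
(row=0, col=1): c = -0.1840 + 1.2400i → escape time 3
(row=0, col=2): c = 0.1120 + 1.2400i → escape time 2
(row=0, col=3): c = 0.4080 + 1.2400i → escape time 2
(row=0, col=4): c = 0.7040 + 1.2400i → escape time 2
(row=0, col=5): c = 1.0000 + 1.2400i → escape time 2
(row=1, col=0): c = -0.4800 + 1.1100i → escape time 4
(row=1, col=1): c = -0.1840 + 1.1100i → escape time 5
(row=1, col=2): c = 0.1120 + 1.1100i → escape time 4
(row=1, col=3): c = 0.4080 + 1.1100i → escape time 2
(row=1, col=4): c = 0.7040 + 1.1100i → escape time 2
(row=1, col=5): c = 1.0000 + 1.1100i → escape time 2
(row=2, col=0): c = -0.4800 + 0.9800i → escape time 4
(row=2, col=1): c = -0.1840 + 0.9800i → escape time 5
(row=2, col=2): c = 0.1120 + 0.9800i → escape time 4
(row=2, col=3): c = 0.4080 + 0.9800i → escape time 3
(row=2, col=4): c = 0.7040 + 0.9800i → escape time 2
(row=2, col=5): c = 1.0000 + 0.9800i → escape time 2
(row=3, col=0): c = -0.4800 + 0.8500i → escape time 5
(row=3, col=1): c = -0.1840 + 0.8500i → escape time 5
(row=3, col=2): c = 0.1120 + 0.8500i → escape time 5
(row=3, col=3): c = 0.4080 + 0.8500i → escape time 4
(row=3, col=4): c = 0.7040 + 0.8500i → escape time 2
(row=3, col=5): c = 1.0000 + 0.8500i → escape time 2
(row=4, col=0): c = -0.4800 + 0.7200i → escape time 5
(row=4, col=1): c = -0.1840 + 0.7200i → escape time 5
(row=4, col=2): c = 0.1120 + 0.7200i → escape time 5
(row=4, col=3): c = 0.4080 + 0.7200i → escape time 4
(row=4, col=4): c = 0.7040 + 0.7200i → escape time 3
(row=4, col=5): c = 1.0000 + 0.7200i → escape time 2
(row=5, col=0): c = -0.4800 + 0.5900i → escape time 5
(row=5, col=1): c = -0.1840 + 0.5900i → escape time 5
(row=5, col=2): c = 0.1120 + 0.5900i → escape time 5
(row=5, col=3): c = 0.4080 + 0.5900i → escape time 5
(row=5, col=4): c = 0.7040 + 0.5900i → escape time 3
(row=5, col=5): c = 1.0000 + 0.5900i → escape time 2

Answer: 332222
454222
454322
555422
555432
555532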